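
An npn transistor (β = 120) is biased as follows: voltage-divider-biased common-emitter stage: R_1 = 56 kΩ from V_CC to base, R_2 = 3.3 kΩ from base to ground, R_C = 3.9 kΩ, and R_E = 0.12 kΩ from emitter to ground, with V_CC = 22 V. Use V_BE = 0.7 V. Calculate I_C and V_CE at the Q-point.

Thevenize the base divider: V_Th = V_CC·R_2/(R_1+R_2) = 22×3.3/59.3 = 1.22 V, R_Th = R_1‖R_2 = 3.12 kΩ.
Base-emitter loop: V_Th = I_B·R_Th + V_BE + (β+1)I_B·R_E, so I_B = (1.22 − 0.7) / (3.12 + 121×0.12) = 0.0297 mA.
I_C = β·I_B = 120×0.0297 = 3.57 mA, and I_E = (β+1)I_B = 3.6 mA.
V_CE = V_CC − I_C·R_C − I_E·R_E = 22 − 3.57×3.9 − 3.6×0.12 = 7.66 V.
V_CE = 7.66 V > 0.2 V confirms active-region operation.

I_C ≈ 3.6 mA, V_CE ≈ 7.7 V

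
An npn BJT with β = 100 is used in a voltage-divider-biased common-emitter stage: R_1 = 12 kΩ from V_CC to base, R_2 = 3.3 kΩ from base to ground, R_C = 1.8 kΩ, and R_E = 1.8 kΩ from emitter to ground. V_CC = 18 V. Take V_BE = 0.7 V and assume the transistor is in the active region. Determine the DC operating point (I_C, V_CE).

I_C ≈ 1.7 mA, V_CE ≈ 12 V

Thevenize the base divider: V_Th = V_CC·R_2/(R_1+R_2) = 18×3.3/15.3 = 3.88 V, R_Th = R_1‖R_2 = 2.59 kΩ.
Base-emitter loop: V_Th = I_B·R_Th + V_BE + (β+1)I_B·R_E, so I_B = (3.88 − 0.7) / (2.59 + 101×1.8) = 0.0173 mA.
I_C = β·I_B = 100×0.0173 = 1.73 mA, and I_E = (β+1)I_B = 1.74 mA.
V_CE = V_CC − I_C·R_C − I_E·R_E = 18 − 1.73×1.8 − 1.74×1.8 = 11.8 V.
V_CE = 11.8 V > 0.2 V confirms active-region operation.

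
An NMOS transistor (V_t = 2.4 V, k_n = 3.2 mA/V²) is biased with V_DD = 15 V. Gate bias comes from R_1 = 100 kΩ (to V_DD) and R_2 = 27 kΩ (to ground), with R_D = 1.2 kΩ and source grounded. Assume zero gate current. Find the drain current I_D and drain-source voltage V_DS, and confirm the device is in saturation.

I_D ≈ 1 mA, V_DS ≈ 14 V

V_G = V_DD·R_2/(R_1+R_2) = 15×27/127 = 3.19 V. With the source grounded, V_GS = V_G = 3.19 V.
Assume saturation: I_D = (k_n/2)(V_GS − V_t)² = (3.2/2)×(3.19 − 2.4)² = 1.6×0.789² = 0.996 mA.
V_DS = V_DD − I_D·R_D = 15 − 0.996×1.2 = 13.8 V.
Saturation requires V_DS ≥ V_GS − V_t = 0.789 V; 13.8 ≥ 0.789 ✓.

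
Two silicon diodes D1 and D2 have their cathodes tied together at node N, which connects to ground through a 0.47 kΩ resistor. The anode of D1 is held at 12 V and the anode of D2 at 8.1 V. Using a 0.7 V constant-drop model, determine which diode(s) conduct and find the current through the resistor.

Only D1 conducts; I_R ≈ 24 mA

Assume both conduct. Then node N would need to be at both 12−0.7 = 11.3 V and 8.1−0.7 = 7.4 V, which is impossible.
Assume only D1 conducts: V_N = 12 − 0.7 = 11.3 V, so I_R = 11.3/0.47 = 24 mA.
Check D2: its anode-to-cathode voltage is 8.1 − 11.3 = -3.2 V < 0.7 V, so it is off. The assumption is consistent.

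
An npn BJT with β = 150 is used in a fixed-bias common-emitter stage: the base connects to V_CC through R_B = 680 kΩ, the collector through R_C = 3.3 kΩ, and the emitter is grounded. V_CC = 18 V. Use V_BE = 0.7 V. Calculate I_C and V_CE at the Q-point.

Base loop: V_CC = I_B·R_B + V_BE, so I_B = (18 − 0.7)/680 kΩ = 0.0254 mA.
In the active region I_C = β·I_B = 150 × 0.0254 = 3.82 mA.
Collector loop: V_CE = V_CC − I_C·R_C = 18 − 3.82×3.3 = 5.41 V.
Since V_CE = 5.41 V > V_CE(sat) ≈ 0.2 V, the transistor is in the active region as assumed.

I_C ≈ 3.8 mA, V_CE ≈ 5.4 V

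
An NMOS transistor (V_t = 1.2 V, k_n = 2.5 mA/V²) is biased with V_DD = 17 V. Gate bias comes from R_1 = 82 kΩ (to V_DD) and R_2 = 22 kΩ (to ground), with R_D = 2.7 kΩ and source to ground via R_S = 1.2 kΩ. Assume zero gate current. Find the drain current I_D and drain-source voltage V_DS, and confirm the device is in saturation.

I_D ≈ 1.2 mA, V_DS ≈ 12 V

V_G = V_DD·R_2/(R_1+R_2) = 17×22/104 = 3.6 V.
Assume saturation: I_D = (k_n/2)(V_GS − V_t)² with V_GS = V_G − I_D·R_S = 3.6 − 1.2·I_D.
Substituting gives 1.8·I_D² − 8.19·I_D + 7.18 = 0, with roots I_D = 1.19 or 3.36 mA.
The root I_D = 3.36 mA gives V_GS = -0.44 V ≤ V_t, so take I_D = 1.19 mA.
Then V_GS = 2.17 V and V_DS = V_DD − I_D(R_D+R_S) = 17 − 1.19×3.9 = 12.4 V.
Saturation requires V_DS ≥ V_GS − V_t = 0.974 V; 12.4 ≥ 0.974 ✓.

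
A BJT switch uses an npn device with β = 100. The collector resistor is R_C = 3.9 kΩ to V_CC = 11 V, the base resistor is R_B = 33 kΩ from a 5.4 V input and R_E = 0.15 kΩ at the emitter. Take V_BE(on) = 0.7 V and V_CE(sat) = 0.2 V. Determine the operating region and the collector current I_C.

Assume active: I_B = (5.4 − 0.7)/(33 + 101×0.15) = 0.0976 mA, I_C = β·I_B = 9.76 mA.
Then V_CE = 11 − 9.76×3.9 − 9.86×0.15 = -28.5 V < 0.2 V — the active assumption fails.
Re-solve with V_CE = 0.2 V. KCL at the emitter: V_E/R_E = (V_BB−0.7−V_E)/R_B + (V_CC−0.2−V_E)/R_C, giving V_E = 0.419 V.
I_C = (V_CC − 0.2 − V_E)/R_C = (10.8 − 0.419)/3.9 = 2.66 mA.
Check: I_B = (4.7 − 0.419)/33 = 0.13 mA, and β·I_B = 13 mA > I_C, confirming saturation.

saturation; I_C ≈ 2.7 mA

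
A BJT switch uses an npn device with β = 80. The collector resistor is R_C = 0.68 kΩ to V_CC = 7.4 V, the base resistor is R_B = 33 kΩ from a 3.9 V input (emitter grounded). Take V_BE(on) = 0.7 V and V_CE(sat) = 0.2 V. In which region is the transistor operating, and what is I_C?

Assume active. Base-emitter loop: I_B = (V_BB − V_BE)/R_B = (3.9 − 0.7)/33 = 0.097 mA.
I_C = β·I_B = 80×0.097 = 7.76 mA.
V_CE = V_CC − I_C·R_C = 7.4 − 7.76×0.68 = 2.12 V > V_CE(sat), so the active-region assumption holds.

active; I_C ≈ 7.8 mA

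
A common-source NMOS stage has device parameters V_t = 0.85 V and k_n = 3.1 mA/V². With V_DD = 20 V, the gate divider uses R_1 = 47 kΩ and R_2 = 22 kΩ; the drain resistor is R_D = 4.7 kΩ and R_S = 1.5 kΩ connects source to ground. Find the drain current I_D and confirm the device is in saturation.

V_G = V_DD·R_2/(R_1+R_2) = 20×22/69 = 6.38 V.
Assume saturation: I_D = (k_n/2)(V_GS − V_t)² with V_GS = V_G − I_D·R_S = 6.38 − 1.5·I_D.
Substituting gives 3.49·I_D² − 26.7·I_D + 47.3 = 0, with roots I_D = 2.79 or 4.87 mA.
The root I_D = 4.87 mA gives V_GS = -0.922 V ≤ V_t, so take I_D = 2.79 mA.
Then V_GS = 2.19 V and V_DS = V_DD − I_D(R_D+R_S) = 20 − 2.79×6.2 = 2.7 V.
Saturation requires V_DS ≥ V_GS − V_t = 1.34 V; 2.7 ≥ 1.34 ✓.

I_D ≈ 2.8 mA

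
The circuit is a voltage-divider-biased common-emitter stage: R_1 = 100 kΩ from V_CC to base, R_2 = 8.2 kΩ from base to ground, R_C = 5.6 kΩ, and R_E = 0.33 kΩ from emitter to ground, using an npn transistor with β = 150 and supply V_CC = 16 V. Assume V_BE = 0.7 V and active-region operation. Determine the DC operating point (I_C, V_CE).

I_C ≈ 1.3 mA, V_CE ≈ 8.1 V

Thevenize the base divider: V_Th = V_CC·R_2/(R_1+R_2) = 16×8.2/108 = 1.21 V, R_Th = R_1‖R_2 = 7.58 kΩ.
Base-emitter loop: V_Th = I_B·R_Th + V_BE + (β+1)I_B·R_E, so I_B = (1.21 − 0.7) / (7.58 + 151×0.33) = 0.00893 mA.
I_C = β·I_B = 150×0.00893 = 1.34 mA, and I_E = (β+1)I_B = 1.35 mA.
V_CE = V_CC − I_C·R_C − I_E·R_E = 16 − 1.34×5.6 − 1.35×0.33 = 8.06 V.
V_CE = 8.06 V > 0.2 V confirms active-region operation.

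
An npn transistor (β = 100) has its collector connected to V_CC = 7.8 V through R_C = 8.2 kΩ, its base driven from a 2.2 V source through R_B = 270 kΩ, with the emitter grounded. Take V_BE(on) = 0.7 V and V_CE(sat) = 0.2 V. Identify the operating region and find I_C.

active; I_C ≈ 0.56 mA

Assume active. Base-emitter loop: I_B = (V_BB − V_BE)/R_B = (2.2 − 0.7)/270 = 0.00556 mA.
I_C = β·I_B = 100×0.00556 = 0.556 mA.
V_CE = V_CC − I_C·R_C = 7.8 − 0.556×8.2 = 3.24 V > V_CE(sat), so the active-region assumption holds.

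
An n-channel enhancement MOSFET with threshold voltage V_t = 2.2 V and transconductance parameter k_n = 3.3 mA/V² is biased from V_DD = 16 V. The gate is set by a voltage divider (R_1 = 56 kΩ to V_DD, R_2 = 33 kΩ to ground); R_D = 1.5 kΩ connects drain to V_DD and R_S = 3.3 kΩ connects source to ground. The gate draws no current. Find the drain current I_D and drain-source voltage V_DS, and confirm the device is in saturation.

V_G = V_DD·R_2/(R_1+R_2) = 16×33/89 = 5.93 V.
Assume saturation: I_D = (k_n/2)(V_GS − V_t)² with V_GS = V_G − I_D·R_S = 5.93 − 3.3·I_D.
Substituting gives 18·I_D² − 41.6·I_D + 23 = 0, with roots I_D = 0.906 or 1.41 mA.
The root I_D = 1.41 mA gives V_GS = 1.28 V ≤ V_t, so take I_D = 0.906 mA.
Then V_GS = 2.94 V and V_DS = V_DD − I_D(R_D+R_S) = 16 − 0.906×4.8 = 11.6 V.
Saturation requires V_DS ≥ V_GS − V_t = 0.741 V; 11.6 ≥ 0.741 ✓.

I_D ≈ 0.91 mA, V_DS ≈ 12 V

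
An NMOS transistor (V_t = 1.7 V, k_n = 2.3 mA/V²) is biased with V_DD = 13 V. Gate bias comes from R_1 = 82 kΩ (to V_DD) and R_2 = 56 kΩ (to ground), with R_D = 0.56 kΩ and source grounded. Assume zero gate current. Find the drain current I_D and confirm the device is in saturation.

V_G = V_DD·R_2/(R_1+R_2) = 13×56/138 = 5.28 V. With the source grounded, V_GS = V_G = 5.28 V.
Assume saturation: I_D = (k_n/2)(V_GS − V_t)² = (2.3/2)×(5.28 − 1.7)² = 1.15×3.58² = 14.7 mA.
V_DS = V_DD − I_D·R_D = 13 − 14.7×0.56 = 4.77 V.
Saturation requires V_DS ≥ V_GS − V_t = 3.58 V; 4.77 ≥ 3.58 ✓.

I_D ≈ 15 mA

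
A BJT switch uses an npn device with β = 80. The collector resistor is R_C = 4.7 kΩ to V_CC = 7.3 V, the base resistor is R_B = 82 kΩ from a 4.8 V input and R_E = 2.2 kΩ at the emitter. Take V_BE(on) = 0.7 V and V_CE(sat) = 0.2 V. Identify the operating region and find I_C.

saturation; I_C ≈ 1 mA

Assume active: I_B = (4.8 − 0.7)/(82 + 81×2.2) = 0.0158 mA, I_C = β·I_B = 1.26 mA.
Then V_CE = 7.3 − 1.26×4.7 − 1.28×2.2 = -1.43 V < 0.2 V — the active assumption fails.
Re-solve with V_CE = 0.2 V. KCL at the emitter: V_E/R_E = (V_BB−0.7−V_E)/R_B + (V_CC−0.2−V_E)/R_C, giving V_E = 2.3 V.
I_C = (V_CC − 0.2 − V_E)/R_C = (7.1 − 2.3)/4.7 = 1.02 mA.
Check: I_B = (4.1 − 2.3)/82 = 0.022 mA, and β·I_B = 1.76 mA > I_C, confirming saturation.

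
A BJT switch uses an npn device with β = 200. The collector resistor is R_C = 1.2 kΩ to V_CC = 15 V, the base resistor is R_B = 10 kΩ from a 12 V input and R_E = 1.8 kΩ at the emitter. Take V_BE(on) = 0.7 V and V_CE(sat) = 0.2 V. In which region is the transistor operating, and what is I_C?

saturation; I_C ≈ 4.8 mA

Assume active: I_B = (12 − 0.7)/(10 + 201×1.8) = 0.0304 mA, I_C = β·I_B = 6.08 mA.
Then V_CE = 15 − 6.08×1.2 − 6.11×1.8 = -3.29 V < 0.2 V — the active assumption fails.
Re-solve with V_CE = 0.2 V. KCL at the emitter: V_E/R_E = (V_BB−0.7−V_E)/R_B + (V_CC−0.2−V_E)/R_C, giving V_E = 9.04 V.
I_C = (V_CC − 0.2 − V_E)/R_C = (14.8 − 9.04)/1.2 = 4.8 mA.
Check: I_B = (11.3 − 9.04)/10 = 0.226 mA, and β·I_B = 45.1 mA > I_C, confirming saturation.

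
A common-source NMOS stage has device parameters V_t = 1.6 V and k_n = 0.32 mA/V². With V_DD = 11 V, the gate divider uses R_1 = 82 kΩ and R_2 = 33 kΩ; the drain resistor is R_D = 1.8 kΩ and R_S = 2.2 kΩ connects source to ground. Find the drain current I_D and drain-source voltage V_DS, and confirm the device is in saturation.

I_D ≈ 0.2 mA, V_DS ≈ 10 V

V_G = V_DD·R_2/(R_1+R_2) = 11×33/115 = 3.16 V.
Assume saturation: I_D = (k_n/2)(V_GS − V_t)² with V_GS = V_G − I_D·R_S = 3.16 − 2.2·I_D.
Substituting gives 0.774·I_D² − 2.1·I_D + 0.388 = 0, with roots I_D = 0.2 or 2.51 mA.
The root I_D = 2.51 mA gives V_GS = -2.36 V ≤ V_t, so take I_D = 0.2 mA.
Then V_GS = 2.72 V and V_DS = V_DD − I_D(R_D+R_S) = 11 − 0.2×4 = 10.2 V.
Saturation requires V_DS ≥ V_GS − V_t = 1.12 V; 10.2 ≥ 1.12 ✓.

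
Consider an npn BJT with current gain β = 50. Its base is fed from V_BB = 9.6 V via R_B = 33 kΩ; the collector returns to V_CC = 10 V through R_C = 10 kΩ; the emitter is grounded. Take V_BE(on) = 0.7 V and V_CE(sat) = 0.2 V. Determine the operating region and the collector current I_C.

saturation; I_C ≈ 0.98 mA

Assume active: I_B = (9.6 − 0.7)/33 = 0.27 mA, giving I_C = β·I_B = 13.5 mA.
But then V_CE = 10 − 13.5×10 = -125 V < V_CE(sat) = 0.2 V — impossible in the active region.
So the transistor is saturated. With V_CE = 0.2 V, I_C = (V_CC − 0.2)/R_C = 9.8/10 = 0.98 mA.
Check: β·I_B = 13.5 mA > I_C = 0.98 mA, confirming saturation.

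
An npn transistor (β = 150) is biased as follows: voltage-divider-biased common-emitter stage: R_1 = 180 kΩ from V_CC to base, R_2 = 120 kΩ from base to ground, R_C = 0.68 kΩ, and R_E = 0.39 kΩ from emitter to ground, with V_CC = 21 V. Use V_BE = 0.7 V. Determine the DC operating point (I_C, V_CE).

Thevenize the base divider: V_Th = V_CC·R_2/(R_1+R_2) = 21×120/300 = 8.4 V, R_Th = R_1‖R_2 = 72 kΩ.
Base-emitter loop: V_Th = I_B·R_Th + V_BE + (β+1)I_B·R_E, so I_B = (8.4 − 0.7) / (72 + 151×0.39) = 0.0588 mA.
I_C = β·I_B = 150×0.0588 = 8.82 mA, and I_E = (β+1)I_B = 8.88 mA.
V_CE = V_CC − I_C·R_C − I_E·R_E = 21 − 8.82×0.68 − 8.88×0.39 = 11.5 V.
V_CE = 11.5 V > 0.2 V confirms active-region operation.

I_C ≈ 8.8 mA, V_CE ≈ 12 V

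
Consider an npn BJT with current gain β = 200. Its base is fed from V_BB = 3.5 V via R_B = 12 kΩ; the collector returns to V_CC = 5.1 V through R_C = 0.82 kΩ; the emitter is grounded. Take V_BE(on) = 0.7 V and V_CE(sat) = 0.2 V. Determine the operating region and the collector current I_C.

saturation; I_C ≈ 6 mA

Assume active: I_B = (3.5 − 0.7)/12 = 0.233 mA, giving I_C = β·I_B = 46.7 mA.
But then V_CE = 5.1 − 46.7×0.82 = -33.2 V < V_CE(sat) = 0.2 V — impossible in the active region.
So the transistor is saturated. With V_CE = 0.2 V, I_C = (V_CC − 0.2)/R_C = 4.9/0.82 = 5.98 mA.
Check: β·I_B = 46.7 mA > I_C = 5.98 mA, confirming saturation.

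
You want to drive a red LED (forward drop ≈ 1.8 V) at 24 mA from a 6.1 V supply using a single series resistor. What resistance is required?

The resistor drops V_S − V_D = 6.1 − 1.8 = 4.3 V at 24 mA.
R = 4.3 V / 24 mA = 0.179 kΩ.

R ≈ 0.18 kΩ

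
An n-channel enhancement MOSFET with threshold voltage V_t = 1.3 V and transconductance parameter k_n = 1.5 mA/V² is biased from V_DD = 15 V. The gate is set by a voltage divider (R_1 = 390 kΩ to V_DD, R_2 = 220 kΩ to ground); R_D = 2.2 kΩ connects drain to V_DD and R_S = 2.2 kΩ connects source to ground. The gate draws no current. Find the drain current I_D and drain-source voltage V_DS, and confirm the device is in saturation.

V_G = V_DD·R_2/(R_1+R_2) = 15×220/610 = 5.41 V.
Assume saturation: I_D = (k_n/2)(V_GS − V_t)² with V_GS = V_G − I_D·R_S = 5.41 − 2.2·I_D.
Substituting gives 3.63·I_D² − 14.6·I_D + 12.7 = 0, with roots I_D = 1.28 or 2.74 mA.
The root I_D = 2.74 mA gives V_GS = -0.61 V ≤ V_t, so take I_D = 1.28 mA.
Then V_GS = 2.6 V and V_DS = V_DD − I_D(R_D+R_S) = 15 − 1.28×4.4 = 9.39 V.
Saturation requires V_DS ≥ V_GS − V_t = 1.3 V; 9.39 ≥ 1.3 ✓.

I_D ≈ 1.3 mA, V_DS ≈ 9.4 V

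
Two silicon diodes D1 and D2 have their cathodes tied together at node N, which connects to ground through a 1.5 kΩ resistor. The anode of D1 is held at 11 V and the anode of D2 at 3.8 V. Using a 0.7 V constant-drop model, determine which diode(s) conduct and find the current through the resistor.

Only D1 conducts; I_R ≈ 6.9 mA

Assume both conduct. Then node N would need to be at both 11−0.7 = 10.3 V and 3.8−0.7 = 3.1 V, which is impossible.
Assume only D1 conducts: V_N = 11 − 0.7 = 10.3 V, so I_R = 10.3/1.5 = 6.87 mA.
Check D2: its anode-to-cathode voltage is 3.8 − 10.3 = -6.5 V < 0.7 V, so it is off. The assumption is consistent.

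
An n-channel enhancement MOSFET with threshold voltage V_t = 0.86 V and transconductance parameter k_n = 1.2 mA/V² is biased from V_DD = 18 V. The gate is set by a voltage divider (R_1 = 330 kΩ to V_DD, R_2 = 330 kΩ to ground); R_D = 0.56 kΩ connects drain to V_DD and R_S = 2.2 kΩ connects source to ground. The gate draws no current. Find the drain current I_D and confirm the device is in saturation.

I_D ≈ 2.7 mA

V_G = V_DD·R_2/(R_1+R_2) = 18×330/660 = 9 V.
Assume saturation: I_D = (k_n/2)(V_GS − V_t)² with V_GS = V_G − I_D·R_S = 9 − 2.2·I_D.
Substituting gives 2.9·I_D² − 22.5·I_D + 39.8 = 0, with roots I_D = 2.73 or 5.01 mA.
The root I_D = 5.01 mA gives V_GS = -2.03 V ≤ V_t, so take I_D = 2.73 mA.
Then V_GS = 2.99 V and V_DS = V_DD − I_D(R_D+R_S) = 18 − 2.73×2.76 = 10.5 V.
Saturation requires V_DS ≥ V_GS − V_t = 2.13 V; 10.5 ≥ 2.13 ✓.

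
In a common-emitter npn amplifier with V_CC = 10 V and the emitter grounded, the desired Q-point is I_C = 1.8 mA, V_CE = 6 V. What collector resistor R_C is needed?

Collector loop: V_CC = I_C·R_C + V_CE.
R_C = (V_CC − V_CE)/I_C = (10 − 6)/1.8 = 2.22 kΩ.

R_C ≈ 2.2 kΩ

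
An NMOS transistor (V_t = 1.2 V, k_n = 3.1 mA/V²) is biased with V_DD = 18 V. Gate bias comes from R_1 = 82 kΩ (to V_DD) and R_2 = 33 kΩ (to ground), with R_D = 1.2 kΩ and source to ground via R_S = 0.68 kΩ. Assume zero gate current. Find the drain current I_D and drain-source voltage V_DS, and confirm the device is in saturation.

V_G = V_DD·R_2/(R_1+R_2) = 18×33/115 = 5.17 V.
Assume saturation: I_D = (k_n/2)(V_GS − V_t)² with V_GS = V_G − I_D·R_S = 5.17 − 0.68·I_D.
Substituting gives 0.717·I_D² − 9.36·I_D + 24.4 = 0, with roots I_D = 3.59 or 9.47 mA.
The root I_D = 9.47 mA gives V_GS = -1.27 V ≤ V_t, so take I_D = 3.59 mA.
Then V_GS = 2.72 V and V_DS = V_DD − I_D(R_D+R_S) = 18 − 3.59×1.88 = 11.2 V.
Saturation requires V_DS ≥ V_GS − V_t = 1.52 V; 11.2 ≥ 1.52 ✓.

I_D ≈ 3.6 mA, V_DS ≈ 11 V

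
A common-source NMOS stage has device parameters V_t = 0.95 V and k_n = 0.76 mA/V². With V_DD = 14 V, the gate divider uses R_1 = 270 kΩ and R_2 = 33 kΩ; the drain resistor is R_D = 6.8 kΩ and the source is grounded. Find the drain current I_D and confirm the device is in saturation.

V_G = V_DD·R_2/(R_1+R_2) = 14×33/303 = 1.52 V. With the source grounded, V_GS = V_G = 1.52 V.
Assume saturation: I_D = (k_n/2)(V_GS − V_t)² = (0.76/2)×(1.52 − 0.95)² = 0.38×0.575² = 0.126 mA.
V_DS = V_DD − I_D·R_D = 14 − 0.126×6.8 = 13.1 V.
Saturation requires V_DS ≥ V_GS − V_t = 0.575 V; 13.1 ≥ 0.575 ✓.

I_D ≈ 0.13 mA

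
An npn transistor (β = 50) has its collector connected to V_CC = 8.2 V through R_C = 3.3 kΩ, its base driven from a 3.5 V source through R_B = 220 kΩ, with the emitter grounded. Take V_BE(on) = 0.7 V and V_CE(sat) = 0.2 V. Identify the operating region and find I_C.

Assume active. Base-emitter loop: I_B = (V_BB − V_BE)/R_B = (3.5 − 0.7)/220 = 0.0127 mA.
I_C = β·I_B = 50×0.0127 = 0.636 mA.
V_CE = V_CC − I_C·R_C = 8.2 − 0.636×3.3 = 6.1 V > V_CE(sat), so the active-region assumption holds.

active; I_C ≈ 0.64 mA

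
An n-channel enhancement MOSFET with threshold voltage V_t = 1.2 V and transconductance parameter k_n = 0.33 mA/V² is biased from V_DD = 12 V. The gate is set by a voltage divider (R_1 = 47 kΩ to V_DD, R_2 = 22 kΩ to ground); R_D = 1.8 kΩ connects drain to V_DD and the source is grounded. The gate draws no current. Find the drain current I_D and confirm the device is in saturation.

V_G = V_DD·R_2/(R_1+R_2) = 12×22/69 = 3.83 V. With the source grounded, V_GS = V_G = 3.83 V.
Assume saturation: I_D = (k_n/2)(V_GS − V_t)² = (0.33/2)×(3.83 − 1.2)² = 0.165×2.63² = 1.14 mA.
V_DS = V_DD − I_D·R_D = 12 − 1.14×1.8 = 9.95 V.
Saturation requires V_DS ≥ V_GS − V_t = 2.63 V; 9.95 ≥ 2.63 ✓.

I_D ≈ 1.1 mA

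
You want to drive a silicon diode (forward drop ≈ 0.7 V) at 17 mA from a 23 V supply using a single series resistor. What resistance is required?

R ≈ 1.3 kΩ

The resistor drops V_S − V_D = 23 − 0.7 = 22.3 V at 17 mA.
R = 22.3 V / 17 mA = 1.31 kΩ.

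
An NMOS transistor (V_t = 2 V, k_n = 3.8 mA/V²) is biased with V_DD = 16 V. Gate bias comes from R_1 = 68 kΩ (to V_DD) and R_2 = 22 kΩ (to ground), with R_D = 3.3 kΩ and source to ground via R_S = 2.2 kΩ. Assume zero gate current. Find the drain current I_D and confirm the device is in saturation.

I_D ≈ 0.61 mA

V_G = V_DD·R_2/(R_1+R_2) = 16×22/90 = 3.91 V.
Assume saturation: I_D = (k_n/2)(V_GS − V_t)² with V_GS = V_G − I_D·R_S = 3.91 − 2.2·I_D.
Substituting gives 9.2·I_D² − 17·I_D + 6.94 = 0, with roots I_D = 0.611 or 1.24 mA.
The root I_D = 1.24 mA gives V_GS = 1.19 V ≤ V_t, so take I_D = 0.611 mA.
Then V_GS = 2.57 V and V_DS = V_DD − I_D(R_D+R_S) = 16 − 0.611×5.5 = 12.6 V.
Saturation requires V_DS ≥ V_GS − V_t = 0.567 V; 12.6 ≥ 0.567 ✓.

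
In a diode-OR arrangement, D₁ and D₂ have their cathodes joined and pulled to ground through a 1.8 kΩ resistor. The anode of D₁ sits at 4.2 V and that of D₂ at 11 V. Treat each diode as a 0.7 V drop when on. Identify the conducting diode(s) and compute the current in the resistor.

Only D₂ conducts; I_R ≈ 5.7 mA

Assume both conduct. Then node N would need to be at both 4.2−0.7 = 3.5 V and 11−0.7 = 10.3 V, which is impossible.
Assume only D₂ conducts: V_N = 11 − 0.7 = 10.3 V, so I_R = 10.3/1.8 = 5.72 mA.
Check D₁: its anode-to-cathode voltage is 4.2 − 10.3 = -6.1 V < 0.7 V, so it is off. The assumption is consistent.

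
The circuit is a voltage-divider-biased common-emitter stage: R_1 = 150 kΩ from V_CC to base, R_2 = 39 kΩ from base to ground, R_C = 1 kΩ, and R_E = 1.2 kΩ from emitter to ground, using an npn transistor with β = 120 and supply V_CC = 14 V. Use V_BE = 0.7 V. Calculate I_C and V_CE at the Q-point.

Thevenize the base divider: V_Th = V_CC·R_2/(R_1+R_2) = 14×39/189 = 2.89 V, R_Th = R_1‖R_2 = 31 kΩ.
Base-emitter loop: V_Th = I_B·R_Th + V_BE + (β+1)I_B·R_E, so I_B = (2.89 − 0.7) / (31 + 121×1.2) = 0.0124 mA.
I_C = β·I_B = 120×0.0124 = 1.49 mA, and I_E = (β+1)I_B = 1.5 mA.
V_CE = V_CC − I_C·R_C − I_E·R_E = 14 − 1.49×1 − 1.5×1.2 = 10.7 V.
V_CE = 10.7 V > 0.2 V confirms active-region operation.

I_C ≈ 1.5 mA, V_CE ≈ 11 V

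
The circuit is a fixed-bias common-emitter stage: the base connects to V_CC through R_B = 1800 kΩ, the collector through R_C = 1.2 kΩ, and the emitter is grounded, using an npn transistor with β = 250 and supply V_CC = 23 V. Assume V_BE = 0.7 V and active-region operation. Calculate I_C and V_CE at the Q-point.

Base loop: V_CC = I_B·R_B + V_BE, so I_B = (23 − 0.7)/1800 kΩ = 0.0124 mA.
In the active region I_C = β·I_B = 250 × 0.0124 = 3.1 mA.
Collector loop: V_CE = V_CC − I_C·R_C = 23 − 3.1×1.2 = 19.3 V.
Since V_CE = 19.3 V > V_CE(sat) ≈ 0.2 V, the transistor is in the active region as assumed.

I_C ≈ 3.1 mA, V_CE ≈ 19 V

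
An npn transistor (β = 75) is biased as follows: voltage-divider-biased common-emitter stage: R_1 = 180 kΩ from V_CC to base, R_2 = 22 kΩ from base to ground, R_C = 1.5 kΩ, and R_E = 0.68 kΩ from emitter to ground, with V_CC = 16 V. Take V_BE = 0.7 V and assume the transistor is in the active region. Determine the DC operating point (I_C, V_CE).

Thevenize the base divider: V_Th = V_CC·R_2/(R_1+R_2) = 16×22/202 = 1.74 V, R_Th = R_1‖R_2 = 19.6 kΩ.
Base-emitter loop: V_Th = I_B·R_Th + V_BE + (β+1)I_B·R_E, so I_B = (1.74 − 0.7) / (19.6 + 76×0.68) = 0.0146 mA.
I_C = β·I_B = 75×0.0146 = 1.1 mA, and I_E = (β+1)I_B = 1.11 mA.
V_CE = V_CC − I_C·R_C − I_E·R_E = 16 − 1.1×1.5 − 1.11×0.68 = 13.6 V.
V_CE = 13.6 V > 0.2 V confirms active-region operation.

I_C ≈ 1.1 mA, V_CE ≈ 14 V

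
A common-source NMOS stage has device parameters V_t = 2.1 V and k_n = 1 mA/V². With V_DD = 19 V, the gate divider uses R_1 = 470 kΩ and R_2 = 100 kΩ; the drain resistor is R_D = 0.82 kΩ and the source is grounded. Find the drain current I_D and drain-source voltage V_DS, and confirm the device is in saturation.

V_G = V_DD·R_2/(R_1+R_2) = 19×100/570 = 3.33 V. With the source grounded, V_GS = V_G = 3.33 V.
Assume saturation: I_D = (k_n/2)(V_GS − V_t)² = (1/2)×(3.33 − 2.1)² = 0.5×1.23² = 0.761 mA.
V_DS = V_DD − I_D·R_D = 19 − 0.761×0.82 = 18.4 V.
Saturation requires V_DS ≥ V_GS − V_t = 1.23 V; 18.4 ≥ 1.23 ✓.

I_D ≈ 0.76 mA, V_DS ≈ 18 V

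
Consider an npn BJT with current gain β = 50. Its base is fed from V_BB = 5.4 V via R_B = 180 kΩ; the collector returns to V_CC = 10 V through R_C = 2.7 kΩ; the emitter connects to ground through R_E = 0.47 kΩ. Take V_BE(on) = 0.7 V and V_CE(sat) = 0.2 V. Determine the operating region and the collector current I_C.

active; I_C ≈ 1.2 mA

Assume active. Base-emitter loop: I_B = (V_BB − V_BE)/(R_B + (β+1)R_E) = (5.4 − 0.7)/(180 + 51×0.47) = 0.023 mA.
I_C = β·I_B = 50×0.023 = 1.15 mA.
V_CE = V_CC − I_C·R_C − I_E·R_E = 10 − 1.15×2.7 − 1.18×0.47 = 6.34 V > V_CE(sat), so the active-region assumption holds.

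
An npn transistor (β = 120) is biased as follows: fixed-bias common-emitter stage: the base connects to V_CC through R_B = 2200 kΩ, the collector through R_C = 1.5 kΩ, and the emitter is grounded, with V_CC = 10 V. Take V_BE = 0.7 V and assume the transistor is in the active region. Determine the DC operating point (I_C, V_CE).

I_C ≈ 0.51 mA, V_CE ≈ 9.2 V

Base loop: V_CC = I_B·R_B + V_BE, so I_B = (10 − 0.7)/2200 kΩ = 0.00423 mA.
In the active region I_C = β·I_B = 120 × 0.00423 = 0.507 mA.
Collector loop: V_CE = V_CC − I_C·R_C = 10 − 0.507×1.5 = 9.24 V.
Since V_CE = 9.24 V > V_CE(sat) ≈ 0.2 V, the transistor is in the active region as assumed.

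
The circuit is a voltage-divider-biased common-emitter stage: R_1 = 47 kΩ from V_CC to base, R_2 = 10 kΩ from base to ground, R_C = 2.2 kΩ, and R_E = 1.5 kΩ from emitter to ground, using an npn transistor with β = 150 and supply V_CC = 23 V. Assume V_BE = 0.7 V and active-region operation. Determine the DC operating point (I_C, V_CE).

Thevenize the base divider: V_Th = V_CC·R_2/(R_1+R_2) = 23×10/57 = 4.04 V, R_Th = R_1‖R_2 = 8.25 kΩ.
Base-emitter loop: V_Th = I_B·R_Th + V_BE + (β+1)I_B·R_E, so I_B = (4.04 − 0.7) / (8.25 + 151×1.5) = 0.0142 mA.
I_C = β·I_B = 150×0.0142 = 2.13 mA, and I_E = (β+1)I_B = 2.15 mA.
V_CE = V_CC − I_C·R_C − I_E·R_E = 23 − 2.13×2.2 − 2.15×1.5 = 15.1 V.
V_CE = 15.1 V > 0.2 V confirms active-region operation.

I_C ≈ 2.1 mA, V_CE ≈ 15 V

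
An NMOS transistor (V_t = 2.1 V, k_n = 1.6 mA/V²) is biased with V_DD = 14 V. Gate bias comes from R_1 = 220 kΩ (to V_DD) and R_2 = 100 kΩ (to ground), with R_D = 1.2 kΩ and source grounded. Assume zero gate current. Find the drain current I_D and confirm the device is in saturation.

V_G = V_DD·R_2/(R_1+R_2) = 14×100/320 = 4.38 V. With the source grounded, V_GS = V_G = 4.38 V.
Assume saturation: I_D = (k_n/2)(V_GS − V_t)² = (1.6/2)×(4.38 − 2.1)² = 0.8×2.27² = 4.14 mA.
V_DS = V_DD − I_D·R_D = 14 − 4.14×1.2 = 9.03 V.
Saturation requires V_DS ≥ V_GS − V_t = 2.27 V; 9.03 ≥ 2.27 ✓.

I_D ≈ 4.1 mA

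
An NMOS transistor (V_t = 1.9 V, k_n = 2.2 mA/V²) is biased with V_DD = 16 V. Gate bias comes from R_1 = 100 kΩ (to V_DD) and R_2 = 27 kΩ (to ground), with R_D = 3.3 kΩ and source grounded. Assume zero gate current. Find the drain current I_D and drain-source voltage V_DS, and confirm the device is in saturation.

I_D ≈ 2.5 mA, V_DS ≈ 7.8 V

V_G = V_DD·R_2/(R_1+R_2) = 16×27/127 = 3.4 V. With the source grounded, V_GS = V_G = 3.4 V.
Assume saturation: I_D = (k_n/2)(V_GS − V_t)² = (2.2/2)×(3.4 − 1.9)² = 1.1×1.5² = 2.48 mA.
V_DS = V_DD − I_D·R_D = 16 − 2.48×3.3 = 7.82 V.
Saturation requires V_DS ≥ V_GS − V_t = 1.5 V; 7.82 ≥ 1.5 ✓.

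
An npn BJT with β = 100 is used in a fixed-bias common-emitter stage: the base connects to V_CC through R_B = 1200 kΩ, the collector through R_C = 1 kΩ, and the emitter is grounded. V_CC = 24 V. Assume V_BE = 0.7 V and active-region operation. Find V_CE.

V_CE ≈ 22 V

Base loop: V_CC = I_B·R_B + V_BE, so I_B = (24 − 0.7)/1200 kΩ = 0.0194 mA.
In the active region I_C = β·I_B = 100 × 0.0194 = 1.94 mA.
Collector loop: V_CE = V_CC − I_C·R_C = 24 − 1.94×1 = 22.1 V.
Since V_CE = 22.1 V > V_CE(sat) ≈ 0.2 V, the transistor is in the active region as assumed.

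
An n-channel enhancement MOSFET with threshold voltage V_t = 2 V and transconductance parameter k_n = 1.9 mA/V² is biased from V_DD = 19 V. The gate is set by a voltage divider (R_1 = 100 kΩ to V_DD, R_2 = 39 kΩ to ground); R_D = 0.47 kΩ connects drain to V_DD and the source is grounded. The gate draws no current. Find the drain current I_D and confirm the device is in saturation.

V_G = V_DD·R_2/(R_1+R_2) = 19×39/139 = 5.33 V. With the source grounded, V_GS = V_G = 5.33 V.
Assume saturation: I_D = (k_n/2)(V_GS − V_t)² = (1.9/2)×(5.33 − 2)² = 0.95×3.33² = 10.5 mA.
V_DS = V_DD − I_D·R_D = 19 − 10.5×0.47 = 14 V.
Saturation requires V_DS ≥ V_GS − V_t = 3.33 V; 14 ≥ 3.33 ✓.

I_D ≈ 11 mA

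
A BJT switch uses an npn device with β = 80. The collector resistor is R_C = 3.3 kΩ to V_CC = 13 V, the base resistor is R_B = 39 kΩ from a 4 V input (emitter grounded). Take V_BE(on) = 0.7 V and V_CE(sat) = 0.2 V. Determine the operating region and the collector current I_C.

Assume active: I_B = (4 − 0.7)/39 = 0.0846 mA, giving I_C = β·I_B = 6.77 mA.
But then V_CE = 13 − 6.77×3.3 = -9.34 V < V_CE(sat) = 0.2 V — impossible in the active region.
So the transistor is saturated. With V_CE = 0.2 V, I_C = (V_CC − 0.2)/R_C = 12.8/3.3 = 3.88 mA.
Check: β·I_B = 6.77 mA > I_C = 3.88 mA, confirming saturation.

saturation; I_C ≈ 3.9 mA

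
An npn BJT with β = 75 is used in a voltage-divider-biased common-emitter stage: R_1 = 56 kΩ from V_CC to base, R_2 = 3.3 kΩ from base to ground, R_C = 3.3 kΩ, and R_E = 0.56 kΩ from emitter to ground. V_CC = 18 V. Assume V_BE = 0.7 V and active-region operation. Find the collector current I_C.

Thevenize the base divider: V_Th = V_CC·R_2/(R_1+R_2) = 18×3.3/59.3 = 1 V, R_Th = R_1‖R_2 = 3.12 kΩ.
Base-emitter loop: V_Th = I_B·R_Th + V_BE + (β+1)I_B·R_E, so I_B = (1 − 0.7) / (3.12 + 76×0.56) = 0.0066 mA.
I_C = β·I_B = 75×0.0066 = 0.495 mA, and I_E = (β+1)I_B = 0.502 mA.
V_CE = V_CC − I_C·R_C − I_E·R_E = 18 − 0.495×3.3 − 0.502×0.56 = 16.1 V.
V_CE = 16.1 V > 0.2 V confirms active-region operation.

I_C ≈ 0.5 mA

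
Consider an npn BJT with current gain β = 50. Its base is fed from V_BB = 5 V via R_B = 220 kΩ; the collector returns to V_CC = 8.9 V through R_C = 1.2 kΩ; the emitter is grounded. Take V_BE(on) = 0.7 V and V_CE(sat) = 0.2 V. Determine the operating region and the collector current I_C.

active; I_C ≈ 0.98 mA

Assume active. Base-emitter loop: I_B = (V_BB − V_BE)/R_B = (5 − 0.7)/220 = 0.0195 mA.
I_C = β·I_B = 50×0.0195 = 0.977 mA.
V_CE = V_CC − I_C·R_C = 8.9 − 0.977×1.2 = 7.73 V > V_CE(sat), so the active-region assumption holds.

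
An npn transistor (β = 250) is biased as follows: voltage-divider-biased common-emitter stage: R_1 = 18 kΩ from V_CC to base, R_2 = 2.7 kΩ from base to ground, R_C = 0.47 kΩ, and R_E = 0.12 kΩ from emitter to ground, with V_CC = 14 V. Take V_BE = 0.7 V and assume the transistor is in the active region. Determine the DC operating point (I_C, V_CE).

I_C ≈ 8.7 mA, V_CE ≈ 8.9 V

Thevenize the base divider: V_Th = V_CC·R_2/(R_1+R_2) = 14×2.7/20.7 = 1.83 V, R_Th = R_1‖R_2 = 2.35 kΩ.
Base-emitter loop: V_Th = I_B·R_Th + V_BE + (β+1)I_B·R_E, so I_B = (1.83 − 0.7) / (2.35 + 251×0.12) = 0.0347 mA.
I_C = β·I_B = 250×0.0347 = 8.67 mA, and I_E = (β+1)I_B = 8.71 mA.
V_CE = V_CC − I_C·R_C − I_E·R_E = 14 − 8.67×0.47 − 8.71×0.12 = 8.88 V.
V_CE = 8.88 V > 0.2 V confirms active-region operation.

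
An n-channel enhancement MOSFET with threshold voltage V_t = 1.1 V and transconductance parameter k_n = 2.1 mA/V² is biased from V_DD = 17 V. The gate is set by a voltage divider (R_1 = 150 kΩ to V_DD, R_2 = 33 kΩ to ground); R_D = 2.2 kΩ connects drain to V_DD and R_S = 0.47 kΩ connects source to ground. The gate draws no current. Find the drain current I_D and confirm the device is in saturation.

V_G = V_DD·R_2/(R_1+R_2) = 17×33/183 = 3.07 V.
Assume saturation: I_D = (k_n/2)(V_GS − V_t)² with V_GS = V_G − I_D·R_S = 3.07 − 0.47·I_D.
Substituting gives 0.232·I_D² − 2.94·I_D + 4.06 = 0, with roots I_D = 1.58 or 11.1 mA.
The root I_D = 11.1 mA gives V_GS = -2.15 V ≤ V_t, so take I_D = 1.58 mA.
Then V_GS = 2.33 V and V_DS = V_DD − I_D(R_D+R_S) = 17 − 1.58×2.67 = 12.8 V.
Saturation requires V_DS ≥ V_GS − V_t = 1.23 V; 12.8 ≥ 1.23 ✓.

I_D ≈ 1.6 mA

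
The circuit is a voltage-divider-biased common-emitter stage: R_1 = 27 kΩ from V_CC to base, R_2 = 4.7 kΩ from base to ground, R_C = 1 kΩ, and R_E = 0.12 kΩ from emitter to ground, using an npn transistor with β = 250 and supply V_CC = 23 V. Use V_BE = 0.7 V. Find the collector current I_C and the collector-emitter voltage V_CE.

Thevenize the base divider: V_Th = V_CC·R_2/(R_1+R_2) = 23×4.7/31.7 = 3.41 V, R_Th = R_1‖R_2 = 4 kΩ.
Base-emitter loop: V_Th = I_B·R_Th + V_BE + (β+1)I_B·R_E, so I_B = (3.41 − 0.7) / (4 + 251×0.12) = 0.0794 mA.
I_C = β·I_B = 250×0.0794 = 19.9 mA, and I_E = (β+1)I_B = 19.9 mA.
V_CE = V_CC − I_C·R_C − I_E·R_E = 23 − 19.9×1 − 19.9×0.12 = 0.753 V.
V_CE = 0.753 V > 0.2 V confirms active-region operation.

I_C ≈ 20 mA, V_CE ≈ 0.75 V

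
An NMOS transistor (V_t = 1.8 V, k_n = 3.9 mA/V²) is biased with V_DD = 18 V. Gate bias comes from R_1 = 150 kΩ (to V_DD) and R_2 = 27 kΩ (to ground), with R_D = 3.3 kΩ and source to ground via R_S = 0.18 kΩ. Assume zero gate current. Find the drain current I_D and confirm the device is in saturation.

I_D ≈ 1.1 mA

V_G = V_DD·R_2/(R_1+R_2) = 18×27/177 = 2.75 V.
Assume saturation: I_D = (k_n/2)(V_GS − V_t)² with V_GS = V_G − I_D·R_S = 2.75 − 0.18·I_D.
Substituting gives 0.0632·I_D² − 1.66·I_D + 1.74 = 0, with roots I_D = 1.09 or 25.2 mA.
The root I_D = 25.2 mA gives V_GS = -1.8 V ≤ V_t, so take I_D = 1.09 mA.
Then V_GS = 2.55 V and V_DS = V_DD − I_D(R_D+R_S) = 18 − 1.09×3.48 = 14.2 V.
Saturation requires V_DS ≥ V_GS − V_t = 0.749 V; 14.2 ≥ 0.749 ✓.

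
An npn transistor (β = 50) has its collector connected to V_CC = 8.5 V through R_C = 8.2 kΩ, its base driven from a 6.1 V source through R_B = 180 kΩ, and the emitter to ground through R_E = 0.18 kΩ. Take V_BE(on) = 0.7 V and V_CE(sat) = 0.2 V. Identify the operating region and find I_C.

saturation; I_C ≈ 0.99 mA

Assume active: I_B = (6.1 − 0.7)/(180 + 51×0.18) = 0.0285 mA, I_C = β·I_B = 1.43 mA.
Then V_CE = 8.5 − 1.43×8.2 − 1.46×0.18 = -3.47 V < 0.2 V — the active assumption fails.
Re-solve with V_CE = 0.2 V. KCL at the emitter: V_E/R_E = (V_BB−0.7−V_E)/R_B + (V_CC−0.2−V_E)/R_C, giving V_E = 0.183 V.
I_C = (V_CC − 0.2 − V_E)/R_C = (8.3 − 0.183)/8.2 = 0.99 mA.
Check: I_B = (5.4 − 0.183)/180 = 0.029 mA, and β·I_B = 1.45 mA > I_C, confirming saturation.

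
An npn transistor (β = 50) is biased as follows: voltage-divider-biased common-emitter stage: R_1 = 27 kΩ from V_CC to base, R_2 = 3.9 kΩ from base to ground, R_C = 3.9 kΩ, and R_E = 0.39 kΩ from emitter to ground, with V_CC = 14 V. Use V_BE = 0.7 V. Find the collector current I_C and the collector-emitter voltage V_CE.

Thevenize the base divider: V_Th = V_CC·R_2/(R_1+R_2) = 14×3.9/30.9 = 1.77 V, R_Th = R_1‖R_2 = 3.41 kΩ.
Base-emitter loop: V_Th = I_B·R_Th + V_BE + (β+1)I_B·R_E, so I_B = (1.77 − 0.7) / (3.41 + 51×0.39) = 0.0458 mA.
I_C = β·I_B = 50×0.0458 = 2.29 mA, and I_E = (β+1)I_B = 2.34 mA.
V_CE = V_CC − I_C·R_C − I_E·R_E = 14 − 2.29×3.9 − 2.34×0.39 = 4.16 V.
V_CE = 4.16 V > 0.2 V confirms active-region operation.

I_C ≈ 2.3 mA, V_CE ≈ 4.2 V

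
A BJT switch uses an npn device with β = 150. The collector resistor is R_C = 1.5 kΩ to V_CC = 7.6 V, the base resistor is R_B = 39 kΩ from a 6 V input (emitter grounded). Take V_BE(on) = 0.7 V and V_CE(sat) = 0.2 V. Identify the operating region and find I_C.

saturation; I_C ≈ 4.9 mA

Assume active: I_B = (6 − 0.7)/39 = 0.136 mA, giving I_C = β·I_B = 20.4 mA.
But then V_CE = 7.6 − 20.4×1.5 = -23 V < V_CE(sat) = 0.2 V — impossible in the active region.
So the transistor is saturated. With V_CE = 0.2 V, I_C = (V_CC − 0.2)/R_C = 7.4/1.5 = 4.93 mA.
Check: β·I_B = 20.4 mA > I_C = 4.93 mA, confirming saturation.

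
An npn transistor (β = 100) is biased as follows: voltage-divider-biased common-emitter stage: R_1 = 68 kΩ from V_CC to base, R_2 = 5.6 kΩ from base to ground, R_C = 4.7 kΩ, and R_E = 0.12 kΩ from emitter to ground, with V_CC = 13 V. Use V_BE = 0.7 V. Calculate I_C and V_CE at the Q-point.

I_C ≈ 1.7 mA, V_CE ≈ 4.9 V

Thevenize the base divider: V_Th = V_CC·R_2/(R_1+R_2) = 13×5.6/73.6 = 0.989 V, R_Th = R_1‖R_2 = 5.17 kΩ.
Base-emitter loop: V_Th = I_B·R_Th + V_BE + (β+1)I_B·R_E, so I_B = (0.989 − 0.7) / (5.17 + 101×0.12) = 0.0167 mA.
I_C = β·I_B = 100×0.0167 = 1.67 mA, and I_E = (β+1)I_B = 1.69 mA.
V_CE = V_CC − I_C·R_C − I_E·R_E = 13 − 1.67×4.7 − 1.69×0.12 = 4.94 V.
V_CE = 4.94 V > 0.2 V confirms active-region operation.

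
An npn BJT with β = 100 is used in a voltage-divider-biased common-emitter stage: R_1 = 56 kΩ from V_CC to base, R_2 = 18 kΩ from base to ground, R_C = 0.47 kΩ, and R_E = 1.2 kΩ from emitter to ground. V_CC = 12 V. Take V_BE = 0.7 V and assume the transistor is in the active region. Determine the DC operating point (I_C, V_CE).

Thevenize the base divider: V_Th = V_CC·R_2/(R_1+R_2) = 12×18/74 = 2.92 V, R_Th = R_1‖R_2 = 13.6 kΩ.
Base-emitter loop: V_Th = I_B·R_Th + V_BE + (β+1)I_B·R_E, so I_B = (2.92 − 0.7) / (13.6 + 101×1.2) = 0.0165 mA.
I_C = β·I_B = 100×0.0165 = 1.65 mA, and I_E = (β+1)I_B = 1.66 mA.
V_CE = V_CC − I_C·R_C − I_E·R_E = 12 − 1.65×0.47 − 1.66×1.2 = 9.23 V.
V_CE = 9.23 V > 0.2 V confirms active-region operation.

I_C ≈ 1.6 mA, V_CE ≈ 9.2 V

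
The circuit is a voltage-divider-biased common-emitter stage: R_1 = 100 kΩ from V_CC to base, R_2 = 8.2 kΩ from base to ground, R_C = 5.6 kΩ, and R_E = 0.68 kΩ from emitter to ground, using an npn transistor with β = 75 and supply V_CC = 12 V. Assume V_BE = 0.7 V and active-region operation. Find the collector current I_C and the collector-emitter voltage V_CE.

I_C ≈ 0.27 mA, V_CE ≈ 10 V

Thevenize the base divider: V_Th = V_CC·R_2/(R_1+R_2) = 12×8.2/108 = 0.909 V, R_Th = R_1‖R_2 = 7.58 kΩ.
Base-emitter loop: V_Th = I_B·R_Th + V_BE + (β+1)I_B·R_E, so I_B = (0.909 − 0.7) / (7.58 + 76×0.68) = 0.00353 mA.
I_C = β·I_B = 75×0.00353 = 0.265 mA, and I_E = (β+1)I_B = 0.269 mA.
V_CE = V_CC − I_C·R_C − I_E·R_E = 12 − 0.265×5.6 − 0.269×0.68 = 10.3 V.
V_CE = 10.3 V > 0.2 V confirms active-region operation.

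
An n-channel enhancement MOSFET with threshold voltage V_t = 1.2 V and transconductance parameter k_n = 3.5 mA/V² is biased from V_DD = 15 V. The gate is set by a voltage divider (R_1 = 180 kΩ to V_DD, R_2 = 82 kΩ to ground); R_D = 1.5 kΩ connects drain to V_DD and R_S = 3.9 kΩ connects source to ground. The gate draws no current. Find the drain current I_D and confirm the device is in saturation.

V_G = V_DD·R_2/(R_1+R_2) = 15×82/262 = 4.69 V.
Assume saturation: I_D = (k_n/2)(V_GS − V_t)² with V_GS = V_G − I_D·R_S = 4.69 − 3.9·I_D.
Substituting gives 26.6·I_D² − 48.7·I_D + 21.4 = 0, with roots I_D = 0.73 or 1.1 mA.
The root I_D = 1.1 mA gives V_GS = 0.407 V ≤ V_t, so take I_D = 0.73 mA.
Then V_GS = 1.85 V and V_DS = V_DD − I_D(R_D+R_S) = 15 − 0.73×5.4 = 11.1 V.
Saturation requires V_DS ≥ V_GS − V_t = 0.646 V; 11.1 ≥ 0.646 ✓.

I_D ≈ 0.73 mA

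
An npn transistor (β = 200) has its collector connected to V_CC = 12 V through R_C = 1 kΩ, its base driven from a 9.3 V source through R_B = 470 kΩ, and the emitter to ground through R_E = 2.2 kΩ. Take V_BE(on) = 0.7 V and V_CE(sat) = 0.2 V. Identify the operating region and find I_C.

active; I_C ≈ 1.9 mA

Assume active. Base-emitter loop: I_B = (V_BB − V_BE)/(R_B + (β+1)R_E) = (9.3 − 0.7)/(470 + 201×2.2) = 0.00943 mA.
I_C = β·I_B = 200×0.00943 = 1.89 mA.
V_CE = V_CC − I_C·R_C − I_E·R_E = 12 − 1.89×1 − 1.89×2.2 = 5.95 V > V_CE(sat), so the active-region assumption holds.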